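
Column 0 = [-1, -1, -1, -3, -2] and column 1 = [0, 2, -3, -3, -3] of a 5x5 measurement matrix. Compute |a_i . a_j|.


Inner product: -1*0 + -1*2 + -1*-3 + -3*-3 + -2*-3
Products: [0, -2, 3, 9, 6]
Sum = 16.
|dot| = 16.

16


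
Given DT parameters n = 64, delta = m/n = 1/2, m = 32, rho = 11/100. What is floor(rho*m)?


m = 1/2*64 = 32.
rho = 11/100.
rho*m = 11/100*32 = 3.52.
k = floor(3.52) = 3.

3


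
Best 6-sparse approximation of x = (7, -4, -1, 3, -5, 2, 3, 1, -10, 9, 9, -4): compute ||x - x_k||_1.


Sorted |x_i| descending: [10, 9, 9, 7, 5, 4, 4, 3, 3, 2, 1, 1]
Keep top 6: [10, 9, 9, 7, 5, 4]
Tail entries: [4, 3, 3, 2, 1, 1]
L1 error = sum of tail = 14.

14


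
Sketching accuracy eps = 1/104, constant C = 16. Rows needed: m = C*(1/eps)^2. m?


1/eps = 104.
(1/eps)^2 = 10816.
m = 16*10816 = 173056.

173056


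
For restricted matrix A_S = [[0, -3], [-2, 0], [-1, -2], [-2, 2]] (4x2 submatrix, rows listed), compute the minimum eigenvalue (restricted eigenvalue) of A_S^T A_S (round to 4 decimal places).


A_S^T A_S = [[9, -2], [-2, 17]].
trace = 26.
det = 149.
disc = trace^2 - 4*det = 676 - 4*149 = 80.
sqrt(80) ≈ 8.944272.
lam_min = (26 - sqrt(80))/2 ≈ (26 - 8.944272)/2 = 8.527864 ≈ 8.5279.

8.5279


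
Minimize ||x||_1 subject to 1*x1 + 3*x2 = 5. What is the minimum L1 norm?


Axis intercepts:
  x1 = 5, x2 = 0: L1 = 5
  x1 = 0, x2 = 5/3: L1 = 5/3
x* = (0, 5/3)
||x*||_1 = 5/3.

5/3


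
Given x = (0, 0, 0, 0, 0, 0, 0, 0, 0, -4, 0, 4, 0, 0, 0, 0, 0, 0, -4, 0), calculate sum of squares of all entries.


Non-zero entries: [(9, -4), (11, 4), (18, -4)]
Squares: [16, 16, 16]
||x||_2^2 = sum = 48.

48


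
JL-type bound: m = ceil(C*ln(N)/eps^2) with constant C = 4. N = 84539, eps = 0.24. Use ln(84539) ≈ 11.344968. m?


ln(84539) ≈ 11.344968.
eps^2 = 0.24^2 = 0.0576.
C*ln(N)/eps^2 ≈ 4*11.344968/0.0576 ≈ 787.845.
m = ceil(787.845) = 788.

788


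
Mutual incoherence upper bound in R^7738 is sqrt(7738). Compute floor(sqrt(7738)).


87^2 = 7569 <= 7738 < 7744 = 88^2, so 87 <= sqrt(7738) < 88.
floor(sqrt(7738)) = 87.

87


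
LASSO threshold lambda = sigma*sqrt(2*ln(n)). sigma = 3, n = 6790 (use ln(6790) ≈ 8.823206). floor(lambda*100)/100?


ln(6790) ≈ 8.823206.
2*ln(n) ≈ 17.646412.
sqrt(2*ln(n)) ≈ sqrt(17.646412) ≈ 4.200763.
lambda ≈ 3*4.200763 = 12.602289.
floor(lambda*100)/100 = 12.60.

12.60


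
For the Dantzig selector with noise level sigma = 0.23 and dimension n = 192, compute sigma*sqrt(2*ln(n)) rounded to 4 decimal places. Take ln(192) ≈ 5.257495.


ln(192) ≈ 5.257495.
2*ln(n) ≈ 10.51499.
sqrt(2*ln(n)) ≈ sqrt(10.51499) ≈ 3.242683.
threshold ≈ 0.23*3.242683 = 0.74581709 ≈ 0.7458.

0.7458


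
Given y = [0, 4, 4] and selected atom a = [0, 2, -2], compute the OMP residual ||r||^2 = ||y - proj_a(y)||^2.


a^T a = 8.
a^T y = 0.
coeff = 0/8 = 0.
||r||^2 = 32.

32


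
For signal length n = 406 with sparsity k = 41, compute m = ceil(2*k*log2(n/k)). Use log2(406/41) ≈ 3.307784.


log2(n/k) = log2(406/41) ≈ 3.307784.
2*k*log2(n/k) ≈ 2*41*3.307784 = 271.238288.
m = ceil(271.238288) = 272.

272


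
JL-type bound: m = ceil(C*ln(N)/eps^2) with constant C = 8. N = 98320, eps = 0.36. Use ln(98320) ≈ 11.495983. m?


ln(98320) ≈ 11.495983.
eps^2 = 0.36^2 = 0.1296.
C*ln(N)/eps^2 ≈ 8*11.495983/0.1296 ≈ 709.6286.
m = ceil(709.6286) = 710.

710


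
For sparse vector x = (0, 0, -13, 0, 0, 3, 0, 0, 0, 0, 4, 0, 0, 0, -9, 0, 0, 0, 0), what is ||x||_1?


Non-zero entries: [(2, -13), (5, 3), (10, 4), (14, -9)]
Absolute values: [13, 3, 4, 9]
||x||_1 = sum = 29.

29


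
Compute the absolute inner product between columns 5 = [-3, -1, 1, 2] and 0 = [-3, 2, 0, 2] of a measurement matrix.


Inner product: -3*-3 + -1*2 + 1*0 + 2*2
Products: [9, -2, 0, 4]
Sum = 11.
|dot| = 11.

11


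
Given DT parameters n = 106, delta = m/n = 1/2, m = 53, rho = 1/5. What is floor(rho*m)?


m = 1/2*106 = 53.
rho = 1/5.
rho*m = 1/5*53 = 10.6.
k = floor(10.6) = 10.

10


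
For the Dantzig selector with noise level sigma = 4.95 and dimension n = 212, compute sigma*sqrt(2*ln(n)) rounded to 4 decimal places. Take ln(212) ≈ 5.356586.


ln(212) ≈ 5.356586.
2*ln(n) ≈ 10.713172.
sqrt(2*ln(n)) ≈ sqrt(10.713172) ≈ 3.273098.
threshold ≈ 4.95*3.273098 = 16.2018351 ≈ 16.2018.

16.2018


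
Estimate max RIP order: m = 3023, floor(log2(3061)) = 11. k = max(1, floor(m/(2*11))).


floor(log2(3061)) = 11.
2*11 = 22.
m/(2*floor(log2(n))) = 3023/22 ≈ 137.4091.
floor = 137.
k = max(1, 137) = 137.

137


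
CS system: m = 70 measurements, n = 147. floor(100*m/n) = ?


100*m/n = 100*70/147 ≈ 47.619.
floor = 47.

47


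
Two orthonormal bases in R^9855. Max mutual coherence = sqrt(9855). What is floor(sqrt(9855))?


99^2 = 9801 <= 9855 < 10000 = 100^2, so 99 <= sqrt(9855) < 100.
floor(sqrt(9855)) = 99.

99


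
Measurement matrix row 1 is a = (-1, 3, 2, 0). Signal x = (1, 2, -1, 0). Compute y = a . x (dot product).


Non-zero terms: ['-1*1', '3*2', '2*-1']
Products: [-1, 6, -2]
y = sum = 3.

3


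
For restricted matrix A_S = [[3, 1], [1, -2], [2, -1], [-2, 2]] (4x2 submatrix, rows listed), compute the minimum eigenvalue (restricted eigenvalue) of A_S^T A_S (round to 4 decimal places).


A_S^T A_S = [[18, -5], [-5, 10]].
trace = 28.
det = 155.
disc = trace^2 - 4*det = 784 - 4*155 = 164.
sqrt(164) ≈ 12.806248.
lam_min = (28 - sqrt(164))/2 ≈ (28 - 12.806248)/2 = 7.596876 ≈ 7.5969.

7.5969


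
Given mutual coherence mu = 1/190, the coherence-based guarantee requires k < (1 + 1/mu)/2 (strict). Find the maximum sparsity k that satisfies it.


1/mu = 190.
1 + 1/mu = 191.
(1 + 1/mu)/2 = 95.5 is not an integer, so k_max = floor(95.5) = 95.

95


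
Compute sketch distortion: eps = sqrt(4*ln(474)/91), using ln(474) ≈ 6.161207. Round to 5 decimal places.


ln(474) ≈ 6.161207.
4*ln(N)/m ≈ 4*6.161207/91 ≈ 0.27082229.
eps = sqrt(0.27082229) ≈ 0.5204059 ≈ 0.52041.

0.52041


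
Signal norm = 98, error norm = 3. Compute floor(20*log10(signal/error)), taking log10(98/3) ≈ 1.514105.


||x||/||e|| = 98/3.
log10(98/3) ≈ 1.514105.
20*log10(||x||/||e||) ≈ 20*1.514105 = 30.2821.
floor(30.2821) = 30.

30


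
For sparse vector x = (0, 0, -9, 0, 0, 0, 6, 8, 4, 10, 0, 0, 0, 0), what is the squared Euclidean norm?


Non-zero entries: [(2, -9), (6, 6), (7, 8), (8, 4), (9, 10)]
Squares: [81, 36, 64, 16, 100]
||x||_2^2 = sum = 297.

297


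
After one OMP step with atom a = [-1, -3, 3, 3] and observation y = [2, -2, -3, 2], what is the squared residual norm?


a^T a = 28.
a^T y = 1.
coeff = 1/28 = 1/28.
||r||^2 = 587/28.

587/28


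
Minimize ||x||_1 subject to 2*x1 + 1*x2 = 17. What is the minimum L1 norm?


Axis intercepts:
  x1 = 17/2, x2 = 0: L1 = 17/2
  x1 = 0, x2 = 17: L1 = 17
x* = (17/2, 0)
||x*||_1 = 17/2.

17/2


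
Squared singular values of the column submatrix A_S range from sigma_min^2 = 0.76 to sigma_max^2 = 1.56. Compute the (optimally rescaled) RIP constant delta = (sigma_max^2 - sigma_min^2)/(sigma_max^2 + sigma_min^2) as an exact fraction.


lambda_max - lambda_min = 1.56 - 0.76 = 0.80.
lambda_max + lambda_min = 1.56 + 0.76 = 2.32.
delta = 0.80/2.32 = 80/232 = 10/29.

10/29


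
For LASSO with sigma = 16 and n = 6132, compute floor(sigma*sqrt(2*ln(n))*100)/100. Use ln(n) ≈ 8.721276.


ln(6132) ≈ 8.721276.
2*ln(n) ≈ 17.442552.
sqrt(2*ln(n)) ≈ sqrt(17.442552) ≈ 4.176428.
lambda ≈ 16*4.176428 = 66.822848.
floor(lambda*100)/100 = 66.82.

66.82


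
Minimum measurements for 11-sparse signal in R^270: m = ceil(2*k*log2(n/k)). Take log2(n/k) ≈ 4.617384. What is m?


log2(n/k) = log2(270/11) ≈ 4.617384.
2*k*log2(n/k) ≈ 2*11*4.617384 = 101.582448.
m = ceil(101.582448) = 102.

102


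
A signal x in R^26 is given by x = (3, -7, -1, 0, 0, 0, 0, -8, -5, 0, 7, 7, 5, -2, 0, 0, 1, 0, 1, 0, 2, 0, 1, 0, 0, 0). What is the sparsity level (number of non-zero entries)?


Non-zero positions: [0, 1, 2, 7, 8, 10, 11, 12, 13, 16, 18, 20, 22].
Sparsity = 13.

13


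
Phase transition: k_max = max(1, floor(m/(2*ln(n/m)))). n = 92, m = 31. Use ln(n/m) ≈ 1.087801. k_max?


n/m = 92/31.
ln(n/m) ≈ 1.087801.
2*ln(n/m) ≈ 2.175602.
m/(2*ln(n/m)) ≈ 31/2.175602 ≈ 14.2489.
floor = 14.
k_max = max(1, 14) = 14.

14


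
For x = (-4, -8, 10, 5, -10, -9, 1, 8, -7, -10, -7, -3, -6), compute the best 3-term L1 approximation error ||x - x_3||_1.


Sorted |x_i| descending: [10, 10, 10, 9, 8, 8, 7, 7, 6, 5, 4, 3, 1]
Keep top 3: [10, 10, 10]
Tail entries: [9, 8, 8, 7, 7, 6, 5, 4, 3, 1]
L1 error = sum of tail = 58.

58


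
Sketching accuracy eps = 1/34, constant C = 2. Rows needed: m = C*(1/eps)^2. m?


1/eps = 34.
(1/eps)^2 = 1156.
m = 2*1156 = 2312.

2312


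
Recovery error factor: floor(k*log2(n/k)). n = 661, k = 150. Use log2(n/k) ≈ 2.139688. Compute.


log2(n/k) = log2(661/150) ≈ 2.139688.
k*log2(n/k) ≈ 150*2.139688 = 320.9532.
floor(320.9532) = 320.

320


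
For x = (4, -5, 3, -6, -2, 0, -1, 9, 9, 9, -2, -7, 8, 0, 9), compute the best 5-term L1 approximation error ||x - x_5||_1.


Sorted |x_i| descending: [9, 9, 9, 9, 8, 7, 6, 5, 4, 3, 2, 2, 1, 0, 0]
Keep top 5: [9, 9, 9, 9, 8]
Tail entries: [7, 6, 5, 4, 3, 2, 2, 1, 0, 0]
L1 error = sum of tail = 30.

30


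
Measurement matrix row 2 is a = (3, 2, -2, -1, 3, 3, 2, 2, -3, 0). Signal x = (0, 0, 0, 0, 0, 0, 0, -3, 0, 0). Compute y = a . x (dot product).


Non-zero terms: ['2*-3']
Products: [-6]
y = sum = -6.

-6


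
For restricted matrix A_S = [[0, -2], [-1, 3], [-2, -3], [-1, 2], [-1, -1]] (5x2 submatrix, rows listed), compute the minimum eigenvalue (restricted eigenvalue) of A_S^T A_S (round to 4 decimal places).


A_S^T A_S = [[7, 2], [2, 27]].
trace = 34.
det = 185.
disc = trace^2 - 4*det = 1156 - 4*185 = 416.
sqrt(416) ≈ 20.396078.
lam_min = (34 - sqrt(416))/2 ≈ (34 - 20.396078)/2 = 6.801961 ≈ 6.8020.

6.8020


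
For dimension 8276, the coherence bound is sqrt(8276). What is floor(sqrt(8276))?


90^2 = 8100 <= 8276 < 8281 = 91^2, so 90 <= sqrt(8276) < 91.
floor(sqrt(8276)) = 90.

90


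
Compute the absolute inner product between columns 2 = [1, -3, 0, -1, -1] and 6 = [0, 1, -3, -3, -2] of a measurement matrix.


Inner product: 1*0 + -3*1 + 0*-3 + -1*-3 + -1*-2
Products: [0, -3, 0, 3, 2]
Sum = 2.
|dot| = 2.

2


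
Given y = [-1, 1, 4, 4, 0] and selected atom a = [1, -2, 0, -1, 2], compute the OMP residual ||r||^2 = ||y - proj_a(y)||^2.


a^T a = 10.
a^T y = -7.
coeff = -7/10 = -7/10.
||r||^2 = 291/10.

291/10


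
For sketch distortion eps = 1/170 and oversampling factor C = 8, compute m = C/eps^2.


1/eps = 170.
(1/eps)^2 = 28900.
m = 8*28900 = 231200.

231200


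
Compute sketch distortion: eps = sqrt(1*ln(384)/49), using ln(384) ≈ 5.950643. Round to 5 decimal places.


ln(384) ≈ 5.950643.
1*ln(N)/m ≈ 1*5.950643/49 ≈ 0.12144169.
eps = sqrt(0.12144169) ≈ 0.3484848 ≈ 0.34848.

0.34848


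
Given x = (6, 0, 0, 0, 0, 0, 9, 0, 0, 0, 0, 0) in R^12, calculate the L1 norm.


Non-zero entries: [(0, 6), (6, 9)]
Absolute values: [6, 9]
||x||_1 = sum = 15.

15


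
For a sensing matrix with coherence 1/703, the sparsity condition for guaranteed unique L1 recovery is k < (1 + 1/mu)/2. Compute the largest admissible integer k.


1/mu = 703.
1 + 1/mu = 704.
(1 + 1/mu)/2 = 352 is an integer and the inequality is strict, so k_max = 352 - 1 = 351.

351


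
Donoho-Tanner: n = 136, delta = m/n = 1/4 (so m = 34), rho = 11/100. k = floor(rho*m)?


m = 1/4*136 = 34.
rho = 11/100.
rho*m = 11/100*34 = 3.74.
k = floor(3.74) = 3.

3


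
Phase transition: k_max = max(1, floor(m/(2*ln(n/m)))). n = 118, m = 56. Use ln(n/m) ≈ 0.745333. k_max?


n/m = 118/56 = 59/28.
ln(n/m) ≈ 0.745333.
2*ln(n/m) ≈ 1.490666.
m/(2*ln(n/m)) ≈ 56/1.490666 ≈ 37.5671.
floor = 37.
k_max = max(1, 37) = 37.

37


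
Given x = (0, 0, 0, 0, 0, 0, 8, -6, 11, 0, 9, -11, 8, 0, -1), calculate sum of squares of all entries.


Non-zero entries: [(6, 8), (7, -6), (8, 11), (10, 9), (11, -11), (12, 8), (14, -1)]
Squares: [64, 36, 121, 81, 121, 64, 1]
||x||_2^2 = sum = 488.

488


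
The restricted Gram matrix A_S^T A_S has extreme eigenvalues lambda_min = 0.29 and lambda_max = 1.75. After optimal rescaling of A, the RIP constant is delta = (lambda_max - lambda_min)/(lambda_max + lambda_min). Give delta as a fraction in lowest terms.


lambda_max - lambda_min = 1.75 - 0.29 = 1.46.
lambda_max + lambda_min = 1.75 + 0.29 = 2.04.
delta = 1.46/2.04 = 146/204 = 73/102.

73/102


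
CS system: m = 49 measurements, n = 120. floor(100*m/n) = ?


100*m/n = 100*49/120 ≈ 40.8333.
floor = 40.

40


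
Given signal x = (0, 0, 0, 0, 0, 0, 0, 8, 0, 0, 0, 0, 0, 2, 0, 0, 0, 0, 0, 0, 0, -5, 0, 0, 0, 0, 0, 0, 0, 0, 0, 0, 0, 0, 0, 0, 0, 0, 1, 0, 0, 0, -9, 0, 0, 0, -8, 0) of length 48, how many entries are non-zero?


Non-zero positions: [7, 13, 21, 38, 42, 46].
Sparsity = 6.

6


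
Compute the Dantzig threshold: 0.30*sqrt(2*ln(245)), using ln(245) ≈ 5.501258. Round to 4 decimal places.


ln(245) ≈ 5.501258.
2*ln(n) ≈ 11.002516.
sqrt(2*ln(n)) ≈ sqrt(11.002516) ≈ 3.317004.
threshold ≈ 0.30*3.317004 = 0.9951012 ≈ 0.9951.

0.9951


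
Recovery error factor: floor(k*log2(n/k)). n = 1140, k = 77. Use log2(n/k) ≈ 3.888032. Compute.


log2(n/k) = log2(1140/77) ≈ 3.888032.
k*log2(n/k) ≈ 77*3.888032 = 299.378464.
floor(299.378464) = 299.

299


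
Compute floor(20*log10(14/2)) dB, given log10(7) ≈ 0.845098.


||x||/||e|| = 14/2 = 7.
log10(7) ≈ 0.845098.
20*log10(||x||/||e||) ≈ 20*0.845098 = 16.90196.
floor(16.90196) = 16.

16


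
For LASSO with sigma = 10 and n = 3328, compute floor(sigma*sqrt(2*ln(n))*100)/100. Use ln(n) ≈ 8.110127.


ln(3328) ≈ 8.110127.
2*ln(n) ≈ 16.220254.
sqrt(2*ln(n)) ≈ sqrt(16.220254) ≈ 4.027438.
lambda ≈ 10*4.027438 = 40.27438.
floor(lambda*100)/100 = 40.27.

40.27


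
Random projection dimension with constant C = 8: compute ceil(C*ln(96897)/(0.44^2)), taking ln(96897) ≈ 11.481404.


ln(96897) ≈ 11.481404.
eps^2 = 0.44^2 = 0.1936.
C*ln(N)/eps^2 ≈ 8*11.481404/0.1936 ≈ 474.4382.
m = ceil(474.4382) = 475.

475


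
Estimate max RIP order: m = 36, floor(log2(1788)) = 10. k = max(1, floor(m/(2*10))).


floor(log2(1788)) = 10.
2*10 = 20.
m/(2*floor(log2(n))) = 36/20 ≈ 1.8.
floor = 1.
k = max(1, 1) = 1.

1


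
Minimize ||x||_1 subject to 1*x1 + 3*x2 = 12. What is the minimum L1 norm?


Axis intercepts:
  x1 = 12, x2 = 0: L1 = 12
  x1 = 0, x2 = 4: L1 = 4
x* = (0, 4)
||x*||_1 = 4.

4


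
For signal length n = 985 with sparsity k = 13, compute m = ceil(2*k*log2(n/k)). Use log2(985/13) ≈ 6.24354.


log2(n/k) = log2(985/13) ≈ 6.24354.
2*k*log2(n/k) ≈ 2*13*6.24354 = 162.33204.
m = ceil(162.33204) = 163.

163


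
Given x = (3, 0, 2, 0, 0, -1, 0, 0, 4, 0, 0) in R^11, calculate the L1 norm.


Non-zero entries: [(0, 3), (2, 2), (5, -1), (8, 4)]
Absolute values: [3, 2, 1, 4]
||x||_1 = sum = 10.

10


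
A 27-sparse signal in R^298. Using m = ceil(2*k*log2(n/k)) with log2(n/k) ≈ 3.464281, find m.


log2(n/k) = log2(298/27) ≈ 3.464281.
2*k*log2(n/k) ≈ 2*27*3.464281 = 187.071174.
m = ceil(187.071174) = 188.

188


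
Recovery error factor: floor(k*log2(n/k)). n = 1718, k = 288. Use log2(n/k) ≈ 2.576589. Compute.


log2(n/k) = log2(1718/288) ≈ 2.576589.
k*log2(n/k) ≈ 288*2.576589 = 742.057632.
floor(742.057632) = 742.

742


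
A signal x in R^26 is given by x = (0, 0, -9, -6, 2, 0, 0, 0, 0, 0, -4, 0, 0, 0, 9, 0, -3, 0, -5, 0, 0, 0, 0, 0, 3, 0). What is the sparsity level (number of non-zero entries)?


Non-zero positions: [2, 3, 4, 10, 14, 16, 18, 24].
Sparsity = 8.

8


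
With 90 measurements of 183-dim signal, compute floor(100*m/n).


100*m/n = 100*90/183 ≈ 49.1803.
floor = 49.

49


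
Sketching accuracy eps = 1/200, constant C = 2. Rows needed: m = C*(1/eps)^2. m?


1/eps = 200.
(1/eps)^2 = 40000.
m = 2*40000 = 80000.

80000


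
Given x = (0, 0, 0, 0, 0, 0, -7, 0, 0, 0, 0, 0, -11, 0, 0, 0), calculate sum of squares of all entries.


Non-zero entries: [(6, -7), (12, -11)]
Squares: [49, 121]
||x||_2^2 = sum = 170.

170


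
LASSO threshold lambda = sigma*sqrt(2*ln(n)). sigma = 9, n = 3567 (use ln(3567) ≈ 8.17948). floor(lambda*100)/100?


ln(3567) ≈ 8.17948.
2*ln(n) ≈ 16.35896.
sqrt(2*ln(n)) ≈ sqrt(16.35896) ≈ 4.044621.
lambda ≈ 9*4.044621 = 36.401589.
floor(lambda*100)/100 = 36.40.

36.40


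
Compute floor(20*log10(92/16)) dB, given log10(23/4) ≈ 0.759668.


||x||/||e|| = 92/16 = 23/4.
log10(23/4) ≈ 0.759668.
20*log10(||x||/||e||) ≈ 20*0.759668 = 15.19336.
floor(15.19336) = 15.

15


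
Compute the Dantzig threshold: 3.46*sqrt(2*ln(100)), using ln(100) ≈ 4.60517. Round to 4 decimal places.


ln(100) ≈ 4.60517.
2*ln(n) ≈ 9.21034.
sqrt(2*ln(n)) ≈ sqrt(9.21034) ≈ 3.034854.
threshold ≈ 3.46*3.034854 = 10.50059484 ≈ 10.5006.

10.5006


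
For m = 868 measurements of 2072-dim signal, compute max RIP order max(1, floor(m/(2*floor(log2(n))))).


floor(log2(2072)) = 11.
2*11 = 22.
m/(2*floor(log2(n))) = 868/22 ≈ 39.4545.
floor = 39.
k = max(1, 39) = 39.

39


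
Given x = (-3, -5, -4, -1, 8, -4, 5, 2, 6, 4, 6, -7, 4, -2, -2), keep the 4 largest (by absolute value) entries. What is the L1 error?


Sorted |x_i| descending: [8, 7, 6, 6, 5, 5, 4, 4, 4, 4, 3, 2, 2, 2, 1]
Keep top 4: [8, 7, 6, 6]
Tail entries: [5, 5, 4, 4, 4, 4, 3, 2, 2, 2, 1]
L1 error = sum of tail = 36.

36


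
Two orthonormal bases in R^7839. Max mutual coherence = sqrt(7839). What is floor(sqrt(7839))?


88^2 = 7744 <= 7839 < 7921 = 89^2, so 88 <= sqrt(7839) < 89.
floor(sqrt(7839)) = 88.

88


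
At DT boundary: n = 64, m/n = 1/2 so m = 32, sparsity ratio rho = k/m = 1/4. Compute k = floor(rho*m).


m = 1/2*64 = 32.
rho = 1/4.
rho*m = 1/4*32 = 8.
k = floor(8) = 8.

8


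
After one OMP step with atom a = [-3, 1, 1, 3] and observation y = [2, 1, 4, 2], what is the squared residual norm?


a^T a = 20.
a^T y = 5.
coeff = 5/20 = 1/4.
||r||^2 = 95/4.

95/4


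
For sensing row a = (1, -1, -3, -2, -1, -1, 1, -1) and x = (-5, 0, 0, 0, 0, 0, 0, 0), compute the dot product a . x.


Non-zero terms: ['1*-5']
Products: [-5]
y = sum = -5.

-5


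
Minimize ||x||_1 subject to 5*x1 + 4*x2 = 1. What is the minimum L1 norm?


Axis intercepts:
  x1 = 1/5, x2 = 0: L1 = 1/5
  x1 = 0, x2 = 1/4: L1 = 1/4
x* = (1/5, 0)
||x*||_1 = 1/5.

1/5


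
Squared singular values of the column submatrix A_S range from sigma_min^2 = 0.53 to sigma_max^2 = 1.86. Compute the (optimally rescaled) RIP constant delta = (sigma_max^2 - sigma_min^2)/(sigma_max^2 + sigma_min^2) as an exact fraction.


lambda_max - lambda_min = 1.86 - 0.53 = 1.33.
lambda_max + lambda_min = 1.86 + 0.53 = 2.39.
delta = 1.33/2.39 = 133/239.

133/239


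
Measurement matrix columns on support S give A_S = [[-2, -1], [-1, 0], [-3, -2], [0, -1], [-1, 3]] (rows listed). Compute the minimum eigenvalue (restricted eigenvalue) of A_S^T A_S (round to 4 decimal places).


A_S^T A_S = [[15, 5], [5, 15]].
trace = 30.
det = 200.
disc = trace^2 - 4*det = 900 - 4*200 = 100.
sqrt(100) = 10.
lam_min = (30 - 10)/2 = 10 = 10.0000.

10.0000


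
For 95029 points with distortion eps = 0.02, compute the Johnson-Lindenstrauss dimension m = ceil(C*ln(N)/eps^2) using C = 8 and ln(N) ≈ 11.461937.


ln(95029) ≈ 11.461937.
eps^2 = 0.02^2 = 0.0004.
C*ln(N)/eps^2 ≈ 8*11.461937/0.0004 ≈ 229238.74.
m = ceil(229238.74) = 229239.

229239


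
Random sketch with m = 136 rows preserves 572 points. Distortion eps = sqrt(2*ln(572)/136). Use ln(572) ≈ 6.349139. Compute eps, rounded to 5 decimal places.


ln(572) ≈ 6.349139.
2*ln(N)/m ≈ 2*6.349139/136 ≈ 0.09336969.
eps = sqrt(0.09336969) ≈ 0.3055645 ≈ 0.30556.

0.30556


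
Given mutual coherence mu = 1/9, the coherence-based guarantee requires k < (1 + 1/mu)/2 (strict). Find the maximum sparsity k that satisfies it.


1/mu = 9.
1 + 1/mu = 10.
(1 + 1/mu)/2 = 5 is an integer and the inequality is strict, so k_max = 5 - 1 = 4.

4


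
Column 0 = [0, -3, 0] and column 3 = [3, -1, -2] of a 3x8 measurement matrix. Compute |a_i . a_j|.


Inner product: 0*3 + -3*-1 + 0*-2
Products: [0, 3, 0]
Sum = 3.
|dot| = 3.

3


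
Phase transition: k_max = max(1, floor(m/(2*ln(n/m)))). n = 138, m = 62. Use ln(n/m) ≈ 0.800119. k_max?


n/m = 138/62 = 69/31.
ln(n/m) ≈ 0.800119.
2*ln(n/m) ≈ 1.600238.
m/(2*ln(n/m)) ≈ 62/1.600238 ≈ 38.7442.
floor = 38.
k_max = max(1, 38) = 38.

38


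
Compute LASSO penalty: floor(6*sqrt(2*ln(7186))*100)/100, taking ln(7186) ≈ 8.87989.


ln(7186) ≈ 8.87989.
2*ln(n) ≈ 17.75978.
sqrt(2*ln(n)) ≈ sqrt(17.75978) ≈ 4.214235.
lambda ≈ 6*4.214235 = 25.28541.
floor(lambda*100)/100 = 25.28.

25.28


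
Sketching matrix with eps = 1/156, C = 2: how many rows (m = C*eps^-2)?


1/eps = 156.
(1/eps)^2 = 24336.
m = 2*24336 = 48672.

48672


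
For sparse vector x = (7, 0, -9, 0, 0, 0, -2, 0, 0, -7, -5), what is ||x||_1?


Non-zero entries: [(0, 7), (2, -9), (6, -2), (9, -7), (10, -5)]
Absolute values: [7, 9, 2, 7, 5]
||x||_1 = sum = 30.

30


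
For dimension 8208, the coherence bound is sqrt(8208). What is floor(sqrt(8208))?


90^2 = 8100 <= 8208 < 8281 = 91^2, so 90 <= sqrt(8208) < 91.
floor(sqrt(8208)) = 90.

90


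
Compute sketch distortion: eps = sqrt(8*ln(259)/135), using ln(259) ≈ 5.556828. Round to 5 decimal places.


ln(259) ≈ 5.556828.
8*ln(N)/m ≈ 8*5.556828/135 ≈ 0.32929351.
eps = sqrt(0.32929351) ≈ 0.573841 ≈ 0.57384.

0.57384


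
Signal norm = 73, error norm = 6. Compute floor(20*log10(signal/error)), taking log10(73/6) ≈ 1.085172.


||x||/||e|| = 73/6.
log10(73/6) ≈ 1.085172.
20*log10(||x||/||e||) ≈ 20*1.085172 = 21.70344.
floor(21.70344) = 21.

21


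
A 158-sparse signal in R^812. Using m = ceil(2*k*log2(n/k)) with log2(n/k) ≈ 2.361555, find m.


log2(n/k) = log2(812/158) ≈ 2.361555.
2*k*log2(n/k) ≈ 2*158*2.361555 = 746.25138.
m = ceil(746.25138) = 747.

747


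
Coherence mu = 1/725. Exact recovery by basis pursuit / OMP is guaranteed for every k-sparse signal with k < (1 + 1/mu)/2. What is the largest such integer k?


1/mu = 725.
1 + 1/mu = 726.
(1 + 1/mu)/2 = 363 is an integer and the inequality is strict, so k_max = 363 - 1 = 362.

362


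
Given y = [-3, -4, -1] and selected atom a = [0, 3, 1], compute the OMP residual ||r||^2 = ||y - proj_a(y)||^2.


a^T a = 10.
a^T y = -13.
coeff = -13/10 = -13/10.
||r||^2 = 91/10.

91/10


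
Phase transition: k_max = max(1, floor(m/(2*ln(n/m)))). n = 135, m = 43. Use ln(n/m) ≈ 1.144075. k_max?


n/m = 135/43.
ln(n/m) ≈ 1.144075.
2*ln(n/m) ≈ 2.28815.
m/(2*ln(n/m)) ≈ 43/2.28815 ≈ 18.7925.
floor = 18.
k_max = max(1, 18) = 18.

18


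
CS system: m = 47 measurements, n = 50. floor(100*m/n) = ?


100*m/n = 100*47/50 ≈ 94.0.
floor = 94.

94


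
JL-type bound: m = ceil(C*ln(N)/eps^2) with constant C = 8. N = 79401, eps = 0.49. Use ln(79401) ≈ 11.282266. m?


ln(79401) ≈ 11.282266.
eps^2 = 0.49^2 = 0.2401.
C*ln(N)/eps^2 ≈ 8*11.282266/0.2401 ≈ 375.9189.
m = ceil(375.9189) = 376.

376


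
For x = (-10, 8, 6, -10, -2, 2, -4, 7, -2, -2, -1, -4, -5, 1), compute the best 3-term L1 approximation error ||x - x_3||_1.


Sorted |x_i| descending: [10, 10, 8, 7, 6, 5, 4, 4, 2, 2, 2, 2, 1, 1]
Keep top 3: [10, 10, 8]
Tail entries: [7, 6, 5, 4, 4, 2, 2, 2, 2, 1, 1]
L1 error = sum of tail = 36.

36


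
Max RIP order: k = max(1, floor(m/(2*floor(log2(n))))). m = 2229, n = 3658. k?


floor(log2(3658)) = 11.
2*11 = 22.
m/(2*floor(log2(n))) = 2229/22 ≈ 101.3182.
floor = 101.
k = max(1, 101) = 101.

101


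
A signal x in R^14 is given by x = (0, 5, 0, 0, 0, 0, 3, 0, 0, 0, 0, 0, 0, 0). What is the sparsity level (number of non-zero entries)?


Non-zero positions: [1, 6].
Sparsity = 2.

2


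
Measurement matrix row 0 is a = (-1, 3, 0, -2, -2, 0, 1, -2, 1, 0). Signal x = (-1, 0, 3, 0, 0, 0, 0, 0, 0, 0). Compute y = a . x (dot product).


Non-zero terms: ['-1*-1', '0*3']
Products: [1, 0]
y = sum = 1.

1


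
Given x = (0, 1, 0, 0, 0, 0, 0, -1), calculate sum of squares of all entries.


Non-zero entries: [(1, 1), (7, -1)]
Squares: [1, 1]
||x||_2^2 = sum = 2.

2


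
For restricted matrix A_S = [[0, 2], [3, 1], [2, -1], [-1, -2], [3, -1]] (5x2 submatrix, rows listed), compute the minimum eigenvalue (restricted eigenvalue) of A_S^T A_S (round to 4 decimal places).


A_S^T A_S = [[23, 0], [0, 11]].
trace = 34.
det = 253.
disc = trace^2 - 4*det = 1156 - 4*253 = 144.
sqrt(144) = 12.
lam_min = (34 - 12)/2 = 11 = 11.0000.

11.0000


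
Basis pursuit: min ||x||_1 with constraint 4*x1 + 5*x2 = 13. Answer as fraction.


Axis intercepts:
  x1 = 13/4, x2 = 0: L1 = 13/4
  x1 = 0, x2 = 13/5: L1 = 13/5
x* = (0, 13/5)
||x*||_1 = 13/5.

13/5


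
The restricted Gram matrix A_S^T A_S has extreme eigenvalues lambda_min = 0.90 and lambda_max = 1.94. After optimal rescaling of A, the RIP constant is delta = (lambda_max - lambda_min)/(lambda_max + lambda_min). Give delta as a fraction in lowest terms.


lambda_max - lambda_min = 1.94 - 0.90 = 1.04.
lambda_max + lambda_min = 1.94 + 0.90 = 2.84.
delta = 1.04/2.84 = 104/284 = 26/71.

26/71


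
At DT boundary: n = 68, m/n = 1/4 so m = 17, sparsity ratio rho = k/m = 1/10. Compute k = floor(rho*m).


m = 1/4*68 = 17.
rho = 1/10.
rho*m = 1/10*17 = 1.7.
k = floor(1.7) = 1.

1


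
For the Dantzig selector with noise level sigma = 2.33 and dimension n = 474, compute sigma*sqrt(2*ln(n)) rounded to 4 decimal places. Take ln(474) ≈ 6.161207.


ln(474) ≈ 6.161207.
2*ln(n) ≈ 12.322414.
sqrt(2*ln(n)) ≈ sqrt(12.322414) ≈ 3.51033.
threshold ≈ 2.33*3.51033 = 8.1790689 ≈ 8.1791.

8.1791


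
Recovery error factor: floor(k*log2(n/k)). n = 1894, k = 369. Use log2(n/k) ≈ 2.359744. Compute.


log2(n/k) = log2(1894/369) ≈ 2.359744.
k*log2(n/k) ≈ 369*2.359744 = 870.745536.
floor(870.745536) = 870.

870


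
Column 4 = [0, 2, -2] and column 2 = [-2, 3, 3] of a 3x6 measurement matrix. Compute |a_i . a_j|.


Inner product: 0*-2 + 2*3 + -2*3
Products: [0, 6, -6]
Sum = 0.
|dot| = 0.

0


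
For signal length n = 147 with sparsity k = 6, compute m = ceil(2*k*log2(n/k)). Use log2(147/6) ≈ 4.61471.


log2(n/k) = log2(147/6) ≈ 4.61471.
2*k*log2(n/k) ≈ 2*6*4.61471 = 55.37652.
m = ceil(55.37652) = 56.

56


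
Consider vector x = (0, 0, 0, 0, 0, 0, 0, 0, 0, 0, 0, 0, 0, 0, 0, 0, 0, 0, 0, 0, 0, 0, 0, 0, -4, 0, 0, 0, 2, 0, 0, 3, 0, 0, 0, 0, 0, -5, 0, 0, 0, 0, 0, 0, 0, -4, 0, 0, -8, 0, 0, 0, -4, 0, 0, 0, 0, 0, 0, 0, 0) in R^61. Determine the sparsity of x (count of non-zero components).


Non-zero positions: [24, 28, 31, 37, 45, 48, 52].
Sparsity = 7.

7


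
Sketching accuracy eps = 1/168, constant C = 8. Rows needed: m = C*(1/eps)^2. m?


1/eps = 168.
(1/eps)^2 = 28224.
m = 8*28224 = 225792.

225792


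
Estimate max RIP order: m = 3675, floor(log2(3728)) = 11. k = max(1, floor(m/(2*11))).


floor(log2(3728)) = 11.
2*11 = 22.
m/(2*floor(log2(n))) = 3675/22 ≈ 167.0455.
floor = 167.
k = max(1, 167) = 167.

167


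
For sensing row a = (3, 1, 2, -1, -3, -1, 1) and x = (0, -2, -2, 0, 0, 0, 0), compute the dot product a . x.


Non-zero terms: ['1*-2', '2*-2']
Products: [-2, -4]
y = sum = -6.

-6


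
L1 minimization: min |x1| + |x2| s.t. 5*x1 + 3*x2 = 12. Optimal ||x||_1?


Axis intercepts:
  x1 = 12/5, x2 = 0: L1 = 12/5
  x1 = 0, x2 = 4: L1 = 4
x* = (12/5, 0)
||x*||_1 = 12/5.

12/5


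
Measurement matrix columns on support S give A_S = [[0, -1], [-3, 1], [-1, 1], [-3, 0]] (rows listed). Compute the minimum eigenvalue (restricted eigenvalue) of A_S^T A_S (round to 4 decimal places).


A_S^T A_S = [[19, -4], [-4, 3]].
trace = 22.
det = 41.
disc = trace^2 - 4*det = 484 - 4*41 = 320.
sqrt(320) ≈ 17.888544.
lam_min = (22 - sqrt(320))/2 ≈ (22 - 17.888544)/2 = 2.055728 ≈ 2.0557.

2.0557


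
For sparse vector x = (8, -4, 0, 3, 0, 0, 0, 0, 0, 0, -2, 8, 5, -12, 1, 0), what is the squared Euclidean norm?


Non-zero entries: [(0, 8), (1, -4), (3, 3), (10, -2), (11, 8), (12, 5), (13, -12), (14, 1)]
Squares: [64, 16, 9, 4, 64, 25, 144, 1]
||x||_2^2 = sum = 327.

327


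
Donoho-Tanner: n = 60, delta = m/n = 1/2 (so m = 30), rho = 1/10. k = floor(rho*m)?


m = 1/2*60 = 30.
rho = 1/10.
rho*m = 1/10*30 = 3.
k = floor(3) = 3.

3


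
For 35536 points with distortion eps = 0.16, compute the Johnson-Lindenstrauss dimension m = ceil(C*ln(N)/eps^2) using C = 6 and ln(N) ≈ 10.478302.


ln(35536) ≈ 10.478302.
eps^2 = 0.16^2 = 0.0256.
C*ln(N)/eps^2 ≈ 6*10.478302/0.0256 ≈ 2455.852.
m = ceil(2455.852) = 2456.

2456


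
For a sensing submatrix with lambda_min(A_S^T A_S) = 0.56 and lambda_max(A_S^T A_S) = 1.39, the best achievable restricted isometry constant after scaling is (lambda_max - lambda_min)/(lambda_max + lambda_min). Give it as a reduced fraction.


lambda_max - lambda_min = 1.39 - 0.56 = 0.83.
lambda_max + lambda_min = 1.39 + 0.56 = 1.95.
delta = 0.83/1.95 = 83/195.

83/195


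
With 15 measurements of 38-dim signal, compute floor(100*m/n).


100*m/n = 100*15/38 ≈ 39.4737.
floor = 39.

39


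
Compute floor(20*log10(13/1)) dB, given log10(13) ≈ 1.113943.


||x||/||e|| = 13/1 = 13.
log10(13) ≈ 1.113943.
20*log10(||x||/||e||) ≈ 20*1.113943 = 22.27886.
floor(22.27886) = 22.

22


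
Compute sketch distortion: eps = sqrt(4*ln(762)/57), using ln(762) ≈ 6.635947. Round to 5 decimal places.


ln(762) ≈ 6.635947.
4*ln(N)/m ≈ 4*6.635947/57 ≈ 0.46568049.
eps = sqrt(0.46568049) ≈ 0.6824079 ≈ 0.68241.

0.68241


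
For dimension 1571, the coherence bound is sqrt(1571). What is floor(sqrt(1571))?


39^2 = 1521 <= 1571 < 1600 = 40^2, so 39 <= sqrt(1571) < 40.
floor(sqrt(1571)) = 39.

39


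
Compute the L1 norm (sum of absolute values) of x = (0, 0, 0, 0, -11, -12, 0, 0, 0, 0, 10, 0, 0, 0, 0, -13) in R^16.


Non-zero entries: [(4, -11), (5, -12), (10, 10), (15, -13)]
Absolute values: [11, 12, 10, 13]
||x||_1 = sum = 46.

46


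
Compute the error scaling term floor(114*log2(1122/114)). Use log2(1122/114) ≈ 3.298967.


log2(n/k) = log2(1122/114) ≈ 3.298967.
k*log2(n/k) ≈ 114*3.298967 = 376.082238.
floor(376.082238) = 376.

376


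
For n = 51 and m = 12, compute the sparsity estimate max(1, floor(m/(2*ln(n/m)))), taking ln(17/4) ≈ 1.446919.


n/m = 51/12 = 17/4.
ln(n/m) ≈ 1.446919.
2*ln(n/m) ≈ 2.893838.
m/(2*ln(n/m)) ≈ 12/2.893838 ≈ 4.1467.
floor = 4.
k_max = max(1, 4) = 4.

4


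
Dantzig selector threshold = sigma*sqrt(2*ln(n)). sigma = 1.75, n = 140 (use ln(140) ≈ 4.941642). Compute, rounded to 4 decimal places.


ln(140) ≈ 4.941642.
2*ln(n) ≈ 9.883284.
sqrt(2*ln(n)) ≈ sqrt(9.883284) ≈ 3.143769.
threshold ≈ 1.75*3.143769 = 5.50159575 ≈ 5.5016.

5.5016


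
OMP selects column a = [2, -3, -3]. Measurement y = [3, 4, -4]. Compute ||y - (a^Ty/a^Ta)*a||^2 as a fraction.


a^T a = 22.
a^T y = 6.
coeff = 6/22 = 3/11.
||r||^2 = 433/11.

433/11


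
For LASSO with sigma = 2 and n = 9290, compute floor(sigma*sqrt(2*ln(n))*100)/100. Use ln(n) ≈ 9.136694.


ln(9290) ≈ 9.136694.
2*ln(n) ≈ 18.273388.
sqrt(2*ln(n)) ≈ sqrt(18.273388) ≈ 4.274738.
lambda ≈ 2*4.274738 = 8.549476.
floor(lambda*100)/100 = 8.54.

8.54


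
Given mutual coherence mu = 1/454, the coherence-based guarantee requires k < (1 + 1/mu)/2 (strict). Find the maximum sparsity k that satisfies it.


1/mu = 454.
1 + 1/mu = 455.
(1 + 1/mu)/2 = 227.5 is not an integer, so k_max = floor(227.5) = 227.

227


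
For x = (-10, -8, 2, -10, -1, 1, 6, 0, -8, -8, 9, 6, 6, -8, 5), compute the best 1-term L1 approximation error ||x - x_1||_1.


Sorted |x_i| descending: [10, 10, 9, 8, 8, 8, 8, 6, 6, 6, 5, 2, 1, 1, 0]
Keep top 1: [10]
Tail entries: [10, 9, 8, 8, 8, 8, 6, 6, 6, 5, 2, 1, 1, 0]
L1 error = sum of tail = 78.

78


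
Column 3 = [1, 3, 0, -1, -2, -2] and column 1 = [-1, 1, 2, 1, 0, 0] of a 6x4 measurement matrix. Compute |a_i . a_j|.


Inner product: 1*-1 + 3*1 + 0*2 + -1*1 + -2*0 + -2*0
Products: [-1, 3, 0, -1, 0, 0]
Sum = 1.
|dot| = 1.

1


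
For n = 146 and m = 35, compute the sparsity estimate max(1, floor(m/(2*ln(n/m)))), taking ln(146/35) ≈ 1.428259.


n/m = 146/35.
ln(n/m) ≈ 1.428259.
2*ln(n/m) ≈ 2.856518.
m/(2*ln(n/m)) ≈ 35/2.856518 ≈ 12.2527.
floor = 12.
k_max = max(1, 12) = 12.

12


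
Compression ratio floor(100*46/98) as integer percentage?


100*m/n = 100*46/98 ≈ 46.9388.
floor = 46.

46


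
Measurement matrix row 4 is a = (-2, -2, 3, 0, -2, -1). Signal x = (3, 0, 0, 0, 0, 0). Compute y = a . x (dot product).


Non-zero terms: ['-2*3']
Products: [-6]
y = sum = -6.

-6


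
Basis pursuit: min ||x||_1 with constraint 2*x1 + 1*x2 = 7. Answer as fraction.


Axis intercepts:
  x1 = 7/2, x2 = 0: L1 = 7/2
  x1 = 0, x2 = 7: L1 = 7
x* = (7/2, 0)
||x*||_1 = 7/2.

7/2


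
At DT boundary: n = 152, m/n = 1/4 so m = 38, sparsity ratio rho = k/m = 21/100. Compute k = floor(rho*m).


m = 1/4*152 = 38.
rho = 21/100.
rho*m = 21/100*38 = 7.98.
k = floor(7.98) = 7.

7


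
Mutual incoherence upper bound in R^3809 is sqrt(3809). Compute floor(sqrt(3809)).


61^2 = 3721 <= 3809 < 3844 = 62^2, so 61 <= sqrt(3809) < 62.
floor(sqrt(3809)) = 61.

61


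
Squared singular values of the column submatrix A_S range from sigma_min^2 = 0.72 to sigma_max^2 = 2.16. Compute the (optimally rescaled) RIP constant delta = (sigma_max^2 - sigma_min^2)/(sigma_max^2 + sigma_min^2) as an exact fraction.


lambda_max - lambda_min = 2.16 - 0.72 = 1.44.
lambda_max + lambda_min = 2.16 + 0.72 = 2.88.
delta = 1.44/2.88 = 144/288 = 1/2.

1/2


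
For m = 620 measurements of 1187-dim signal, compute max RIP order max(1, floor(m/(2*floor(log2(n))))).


floor(log2(1187)) = 10.
2*10 = 20.
m/(2*floor(log2(n))) = 620/20 ≈ 31.0.
floor = 31.
k = max(1, 31) = 31.

31


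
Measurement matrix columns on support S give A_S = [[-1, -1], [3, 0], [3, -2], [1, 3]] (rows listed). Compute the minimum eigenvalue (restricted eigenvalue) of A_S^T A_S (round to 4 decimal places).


A_S^T A_S = [[20, -2], [-2, 14]].
trace = 34.
det = 276.
disc = trace^2 - 4*det = 1156 - 4*276 = 52.
sqrt(52) ≈ 7.211103.
lam_min = (34 - sqrt(52))/2 ≈ (34 - 7.211103)/2 = 13.3944485 ≈ 13.3944.

13.3944


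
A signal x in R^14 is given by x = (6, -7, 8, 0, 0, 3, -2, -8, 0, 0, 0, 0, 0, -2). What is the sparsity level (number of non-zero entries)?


Non-zero positions: [0, 1, 2, 5, 6, 7, 13].
Sparsity = 7.

7


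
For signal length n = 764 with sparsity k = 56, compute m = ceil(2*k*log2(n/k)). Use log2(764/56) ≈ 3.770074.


log2(n/k) = log2(764/56) ≈ 3.770074.
2*k*log2(n/k) ≈ 2*56*3.770074 = 422.248288.
m = ceil(422.248288) = 423.

423


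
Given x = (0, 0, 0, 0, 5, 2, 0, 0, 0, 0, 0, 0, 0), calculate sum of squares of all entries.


Non-zero entries: [(4, 5), (5, 2)]
Squares: [25, 4]
||x||_2^2 = sum = 29.

29


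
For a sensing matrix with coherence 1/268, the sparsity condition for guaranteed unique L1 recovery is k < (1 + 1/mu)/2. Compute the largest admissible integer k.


1/mu = 268.
1 + 1/mu = 269.
(1 + 1/mu)/2 = 134.5 is not an integer, so k_max = floor(134.5) = 134.

134


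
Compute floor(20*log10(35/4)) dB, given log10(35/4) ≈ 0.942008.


||x||/||e|| = 35/4.
log10(35/4) ≈ 0.942008.
20*log10(||x||/||e||) ≈ 20*0.942008 = 18.84016.
floor(18.84016) = 18.

18


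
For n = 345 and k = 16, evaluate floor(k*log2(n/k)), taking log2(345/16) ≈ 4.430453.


log2(n/k) = log2(345/16) ≈ 4.430453.
k*log2(n/k) ≈ 16*4.430453 = 70.887248.
floor(70.887248) = 70.

70


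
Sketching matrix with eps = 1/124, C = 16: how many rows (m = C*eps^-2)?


1/eps = 124.
(1/eps)^2 = 15376.
m = 16*15376 = 246016.

246016


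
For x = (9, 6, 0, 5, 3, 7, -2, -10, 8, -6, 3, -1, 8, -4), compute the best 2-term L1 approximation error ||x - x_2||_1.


Sorted |x_i| descending: [10, 9, 8, 8, 7, 6, 6, 5, 4, 3, 3, 2, 1, 0]
Keep top 2: [10, 9]
Tail entries: [8, 8, 7, 6, 6, 5, 4, 3, 3, 2, 1, 0]
L1 error = sum of tail = 53.

53


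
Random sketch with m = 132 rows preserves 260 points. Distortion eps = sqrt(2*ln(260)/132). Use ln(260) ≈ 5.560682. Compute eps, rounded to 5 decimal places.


ln(260) ≈ 5.560682.
2*ln(N)/m ≈ 2*5.560682/132 ≈ 0.08425276.
eps = sqrt(0.08425276) ≈ 0.2902633 ≈ 0.29026.

0.29026


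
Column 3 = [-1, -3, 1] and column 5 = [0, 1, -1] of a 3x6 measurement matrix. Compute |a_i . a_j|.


Inner product: -1*0 + -3*1 + 1*-1
Products: [0, -3, -1]
Sum = -4.
|dot| = 4.

4


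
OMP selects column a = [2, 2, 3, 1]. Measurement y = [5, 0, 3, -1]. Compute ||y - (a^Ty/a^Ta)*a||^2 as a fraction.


a^T a = 18.
a^T y = 18.
coeff = 18/18 = 1.
||r||^2 = 17.

17


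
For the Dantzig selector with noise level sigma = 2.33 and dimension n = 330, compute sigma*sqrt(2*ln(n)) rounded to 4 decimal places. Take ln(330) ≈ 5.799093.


ln(330) ≈ 5.799093.
2*ln(n) ≈ 11.598186.
sqrt(2*ln(n)) ≈ sqrt(11.598186) ≈ 3.405611.
threshold ≈ 2.33*3.405611 = 7.93507363 ≈ 7.9351.

7.9351


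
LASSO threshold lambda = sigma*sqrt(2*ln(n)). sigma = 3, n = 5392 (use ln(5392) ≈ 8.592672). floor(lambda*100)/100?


ln(5392) ≈ 8.592672.
2*ln(n) ≈ 17.185344.
sqrt(2*ln(n)) ≈ sqrt(17.185344) ≈ 4.145521.
lambda ≈ 3*4.145521 = 12.436563.
floor(lambda*100)/100 = 12.43.

12.43


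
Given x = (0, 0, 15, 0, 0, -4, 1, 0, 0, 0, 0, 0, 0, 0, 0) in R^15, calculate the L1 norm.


Non-zero entries: [(2, 15), (5, -4), (6, 1)]
Absolute values: [15, 4, 1]
||x||_1 = sum = 20.

20


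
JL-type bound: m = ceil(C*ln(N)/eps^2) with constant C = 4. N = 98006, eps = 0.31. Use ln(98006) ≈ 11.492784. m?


ln(98006) ≈ 11.492784.
eps^2 = 0.31^2 = 0.0961.
C*ln(N)/eps^2 ≈ 4*11.492784/0.0961 ≈ 478.3677.
m = ceil(478.3677) = 479.

479


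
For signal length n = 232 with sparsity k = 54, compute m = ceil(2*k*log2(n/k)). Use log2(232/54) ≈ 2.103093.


log2(n/k) = log2(232/54) ≈ 2.103093.
2*k*log2(n/k) ≈ 2*54*2.103093 = 227.134044.
m = ceil(227.134044) = 228.

228


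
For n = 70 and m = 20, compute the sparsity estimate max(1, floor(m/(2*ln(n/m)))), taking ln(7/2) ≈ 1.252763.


n/m = 70/20 = 7/2.
ln(n/m) ≈ 1.252763.
2*ln(n/m) ≈ 2.505526.
m/(2*ln(n/m)) ≈ 20/2.505526 ≈ 7.9824.
floor = 7.
k_max = max(1, 7) = 7.

7


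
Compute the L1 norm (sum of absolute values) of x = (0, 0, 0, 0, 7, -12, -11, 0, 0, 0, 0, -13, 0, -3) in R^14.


Non-zero entries: [(4, 7), (5, -12), (6, -11), (11, -13), (13, -3)]
Absolute values: [7, 12, 11, 13, 3]
||x||_1 = sum = 46.

46


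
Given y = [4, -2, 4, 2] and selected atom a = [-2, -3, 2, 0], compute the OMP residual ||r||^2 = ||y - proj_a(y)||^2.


a^T a = 17.
a^T y = 6.
coeff = 6/17 = 6/17.
||r||^2 = 644/17.

644/17


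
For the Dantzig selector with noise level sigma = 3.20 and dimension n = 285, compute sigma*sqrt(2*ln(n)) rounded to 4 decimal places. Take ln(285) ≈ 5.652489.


ln(285) ≈ 5.652489.
2*ln(n) ≈ 11.304978.
sqrt(2*ln(n)) ≈ sqrt(11.304978) ≈ 3.362288.
threshold ≈ 3.20*3.362288 = 10.7593216 ≈ 10.7593.

10.7593


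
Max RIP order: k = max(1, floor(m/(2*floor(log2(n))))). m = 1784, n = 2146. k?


floor(log2(2146)) = 11.
2*11 = 22.
m/(2*floor(log2(n))) = 1784/22 ≈ 81.0909.
floor = 81.
k = max(1, 81) = 81.

81


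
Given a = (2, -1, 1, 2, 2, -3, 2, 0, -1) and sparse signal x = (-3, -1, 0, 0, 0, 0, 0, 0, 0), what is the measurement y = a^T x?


Non-zero terms: ['2*-3', '-1*-1']
Products: [-6, 1]
y = sum = -5.

-5
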